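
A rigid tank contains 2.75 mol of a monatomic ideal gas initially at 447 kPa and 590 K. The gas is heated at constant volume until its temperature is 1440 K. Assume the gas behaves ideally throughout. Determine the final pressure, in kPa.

1090 kPa

V₁ = nRT₁/P₁ = 2.75×8.314×590/447 = 30.2 L.
Isochoric: V stays 30.2 L; P/T = const ⇒ T₂ = 1440 K, P₂ = 1090 kPa.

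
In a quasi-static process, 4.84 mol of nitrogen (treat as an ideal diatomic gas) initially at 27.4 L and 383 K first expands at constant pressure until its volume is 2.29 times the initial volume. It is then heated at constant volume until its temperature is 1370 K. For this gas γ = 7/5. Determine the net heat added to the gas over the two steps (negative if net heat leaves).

P₁ = nRT₁/V₁ = 4.84×8.314×383/27.4 = 562 kPa.
Step 1 — Isobaric: P stays 562 kPa; V/T = const ⇒ T₂ = 877 K, V₂ = 62.7 L.
W = PΔV = 562×(62.7−27.4) kPa·L = 19900 J.
ΔU = nCvΔT = 4.84×20.8×(877−383) = 49700 J.
Q = ΔU + W = nCpΔT = 69600 J.
State after step 1: P = 562 kPa, V = 62.7 L, T = 877 K.
Step 2 — Isochoric: V stays 62.7 L; P/T = const ⇒ T₂ = 1370 K, P₂ = 879 kPa.
W = 0 (no volume change).
ΔU = nCvΔT = 4.84×20.8×(1370−877) = 49600 J.
Q = ΔU = 49600 J.
Net over both steps: W = 19900 J, Q = 119000 J, ΔU = 99300 J.

119000 J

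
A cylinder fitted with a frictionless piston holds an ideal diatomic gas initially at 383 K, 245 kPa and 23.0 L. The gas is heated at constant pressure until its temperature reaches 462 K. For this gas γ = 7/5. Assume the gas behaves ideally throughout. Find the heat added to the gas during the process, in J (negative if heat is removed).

4070 J

n = P₁V₁/(RT₁) = 245×23.0/(8.314×383) = 1.77 mol.
Isobaric: P stays 245 kPa; V/T = const ⇒ T₂ = 462 K, V₂ = 27.7 L.
W = PΔV = 245×(27.7−23.0) kPa·L = 1160 J.
ΔU = nCvΔT = 1.77×20.8×(462−383) = 2910 J.
Q = ΔU + W = nCpΔT = 4070 J.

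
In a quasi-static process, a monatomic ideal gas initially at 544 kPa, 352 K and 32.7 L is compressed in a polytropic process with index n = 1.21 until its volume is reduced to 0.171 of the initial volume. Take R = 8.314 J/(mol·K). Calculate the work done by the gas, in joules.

-38000 J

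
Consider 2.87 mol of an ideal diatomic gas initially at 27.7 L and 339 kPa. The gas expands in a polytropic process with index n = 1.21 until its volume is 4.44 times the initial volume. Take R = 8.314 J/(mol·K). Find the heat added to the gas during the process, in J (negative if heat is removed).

T₁ = P₁V₁/(nR) = 339×27.7/(2.87×8.314) = 394 K.
Polytropic n=1.21: T₂ = T₁(V₁/V₂)^(n−1) = 394×(0.225)^0.21 = 288 K; P₂ = P₁(V₁/V₂)^n = 55.8 kPa.
W = (P₁V₁−P₂V₂)/(n−1) = (339×27.7−55.8×123)/0.21 = 12000 J.
ΔU = nCvΔT = 2.87×20.8×(288−394) = -6310 J.
Q = ΔU + W = 5710 J.

5710 J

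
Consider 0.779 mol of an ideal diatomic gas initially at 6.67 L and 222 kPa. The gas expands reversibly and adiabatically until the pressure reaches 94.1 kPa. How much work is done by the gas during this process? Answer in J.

T₁ = P₁V₁/(nR) = 222×6.67/(0.779×8.314) = 229 K.
Adiabatic: T₂/T₁ = (P₂/P₁)^((γ−1)/γ) ⇒ T₂ = 229×(0.424)^0.286 = 179 K; V₂ = 12.3 L.
ΔU = nCvΔT = 0.779×20.8×(179−229) = -805 J.
Q = 0 for an adiabatic process, so W = −ΔU = 805 J.

805 J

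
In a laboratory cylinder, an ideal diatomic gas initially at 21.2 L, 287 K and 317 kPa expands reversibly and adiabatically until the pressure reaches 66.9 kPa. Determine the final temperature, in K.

184 K

Adiabatic: T₂/T₁ = (P₂/P₁)^((γ−1)/γ) ⇒ T₂ = 287×(0.211)^0.286 = 184 K; V₂ = 64.4 L.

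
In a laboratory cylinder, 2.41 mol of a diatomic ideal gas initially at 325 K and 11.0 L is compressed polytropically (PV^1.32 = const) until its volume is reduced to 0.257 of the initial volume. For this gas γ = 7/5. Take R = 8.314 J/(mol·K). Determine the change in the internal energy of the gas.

8870 J

P₁ = nRT₁/V₁ = 2.41×8.314×325/11.0 = 592 kPa.
Polytropic n=1.32: T₂ = T₁(V₁/V₂)^(n−1) = 325×(3.89)^0.32 = 502 K; P₂ = P₁(V₁/V₂)^n = 3560 kPa.
For an ideal gas ΔU = nCvΔT with Cv = (5/2)R = 20.8 J/(mol·K).
ΔU = 2.41×20.8×(502−325) = 8870 J.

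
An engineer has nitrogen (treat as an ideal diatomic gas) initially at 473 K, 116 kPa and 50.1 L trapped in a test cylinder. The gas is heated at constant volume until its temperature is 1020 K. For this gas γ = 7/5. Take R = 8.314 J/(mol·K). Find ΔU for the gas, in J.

16800 J

n = P₁V₁/(RT₁) = 116×50.1/(8.314×473) = 1.48 mol.
Isochoric: V stays 50.1 L; P/T = const ⇒ T₂ = 1020 K, P₂ = 250 kPa.
For an ideal gas ΔU = nCvΔT with Cv = (5/2)R = 20.8 J/(mol·K).
ΔU = 1.48×20.8×(1020−473) = 16800 J.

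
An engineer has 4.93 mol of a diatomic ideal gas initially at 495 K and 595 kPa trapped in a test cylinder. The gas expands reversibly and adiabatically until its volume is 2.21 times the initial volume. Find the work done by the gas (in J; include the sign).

V₁ = nRT₁/P₁ = 4.93×8.314×495/595 = 34.1 L.
Adiabatic: TV^(γ−1) = const ⇒ T₂ = 495×(0.452)^0.400 = 360 K; PV^γ = const ⇒ P₂ = 196 kPa.
ΔU = nCvΔT = 4.93×20.8×(360−495) = -13800 J.
Q = 0 for an adiabatic process, so W = −ΔU = 13800 J.

13800 J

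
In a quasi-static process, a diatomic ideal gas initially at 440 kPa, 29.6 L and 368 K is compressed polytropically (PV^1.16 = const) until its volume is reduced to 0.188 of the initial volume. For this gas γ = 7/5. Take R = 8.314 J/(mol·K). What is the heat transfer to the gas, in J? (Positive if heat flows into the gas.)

n = P₁V₁/(RT₁) = 440×29.6/(8.314×368) = 4.26 mol.
Polytropic n=1.16: T₂ = T₁(V₁/V₂)^(n−1) = 368×(5.32)^0.16 = 481 K; P₂ = P₁(V₁/V₂)^n = 3060 kPa.
W = (P₁V₁−P₂V₂)/(n−1) = (440×29.6−3060×5.56)/0.16 = -25000 J.
ΔU = nCvΔT = 4.26×20.8×(481−368) = 9980 J.
Q = ΔU + W = -15000 J.

-15000 J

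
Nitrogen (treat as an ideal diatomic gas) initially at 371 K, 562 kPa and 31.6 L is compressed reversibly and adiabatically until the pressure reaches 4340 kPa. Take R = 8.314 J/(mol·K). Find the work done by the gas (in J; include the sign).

n = P₁V₁/(RT₁) = 562×31.6/(8.314×371) = 5.76 mol.
Adiabatic: T₂/T₁ = (P₂/P₁)^((γ−1)/γ) ⇒ T₂ = 371×(7.72)^0.286 = 665 K; V₂ = 7.34 L.
ΔU = nCvΔT = 5.76×20.8×(665−371) = 35200 J.
Q = 0 for an adiabatic process, so W = −ΔU = -35200 J.

-35200 J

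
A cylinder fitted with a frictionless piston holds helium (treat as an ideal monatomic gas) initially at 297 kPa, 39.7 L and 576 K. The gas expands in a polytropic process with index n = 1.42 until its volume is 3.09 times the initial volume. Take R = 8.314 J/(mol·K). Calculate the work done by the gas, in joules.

10600 J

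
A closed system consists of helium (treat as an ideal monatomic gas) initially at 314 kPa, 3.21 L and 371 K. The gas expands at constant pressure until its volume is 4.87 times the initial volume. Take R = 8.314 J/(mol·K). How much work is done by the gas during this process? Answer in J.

3900 J

n = P₁V₁/(RT₁) = 314×3.21/(8.314×371) = 0.327 mol.
Isobaric: P stays 314 kPa; V/T = const ⇒ T₂ = 1810 K, V₂ = 15.6 L.
W = PΔV = 314×(15.6−3.21) kPa·L = 3900 J.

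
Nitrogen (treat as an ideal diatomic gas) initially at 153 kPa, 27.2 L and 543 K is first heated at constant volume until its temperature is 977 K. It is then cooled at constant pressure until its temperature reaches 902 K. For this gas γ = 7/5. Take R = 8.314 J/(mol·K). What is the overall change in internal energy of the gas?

6880 J

n = P₁V₁/(RT₁) = 153×27.2/(8.314×543) = 0.922 mol.
Step 1 — Isochoric: V stays 27.2 L; P/T = const ⇒ T₂ = 977 K, P₂ = 275 kPa.
W = 0 (no volume change).
ΔU = nCvΔT = 0.922×20.8×(977−543) = 8320 J.
Q = ΔU = 8320 J.
State after step 1: P = 275 kPa, V = 27.2 L, T = 977 K.
Step 2 — Isobaric: P stays 275 kPa; V/T = const ⇒ T₂ = 902 K, V₂ = 25.1 L.
W = PΔV = 275×(25.1−27.2) kPa·L = -575 J.
ΔU = nCvΔT = 0.922×20.8×(902−977) = -1440 J.
Q = ΔU + W = nCpΔT = -2010 J.
Net over both steps: W = -575 J, Q = 6300 J, ΔU = 6880 J.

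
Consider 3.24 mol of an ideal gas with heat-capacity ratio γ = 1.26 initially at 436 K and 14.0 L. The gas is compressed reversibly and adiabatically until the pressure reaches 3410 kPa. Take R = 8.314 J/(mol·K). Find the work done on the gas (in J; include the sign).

15200 J

P₁ = nRT₁/V₁ = 3.24×8.314×436/14.0 = 839 kPa.
Adiabatic: T₂/T₁ = (P₂/P₁)^((γ−1)/γ) ⇒ T₂ = 436×(4.06)^0.206 = 582 K; V₂ = 4.60 L.
ΔU = nCvΔT = 3.24×32.0×(582−436) = 15200 J.
Q = 0 for an adiabatic process, so W = −ΔU = -15200 J.
Work done on the gas = −W_by = 15200 J.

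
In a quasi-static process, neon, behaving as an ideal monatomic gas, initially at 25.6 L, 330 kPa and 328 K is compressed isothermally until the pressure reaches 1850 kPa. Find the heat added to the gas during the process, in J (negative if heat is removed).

-14600 J

n = P₁V₁/(RT₁) = 330×25.6/(8.314×328) = 3.10 mol.
Isothermal: T stays 328 K; PV = const ⇒ V₂ = 4.57 L, P₂ = 1850 kPa.
ΔU = 0 (ideal gas, T constant).
W = nRT ln(V₂/V₁) = 3.10×8.314×328×ln(0.178) = -14600 J.
Q = ΔU + W = -14600 J.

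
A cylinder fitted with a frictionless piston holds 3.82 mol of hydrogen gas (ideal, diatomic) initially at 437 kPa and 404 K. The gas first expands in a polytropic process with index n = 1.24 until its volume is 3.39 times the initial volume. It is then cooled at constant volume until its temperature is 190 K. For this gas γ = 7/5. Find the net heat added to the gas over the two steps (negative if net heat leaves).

V₁ = nRT₁/P₁ = 3.82×8.314×404/437 = 29.4 L.
Step 1 — Polytropic n=1.24: T₂ = T₁(V₁/V₂)^(n−1) = 404×(0.295)^0.24 = 301 K; P₂ = P₁(V₁/V₂)^n = 96.2 kPa.
W = (P₁V₁−P₂V₂)/(n−1) = (437×29.4−96.2×99.5)/0.24 = 13600 J.
ΔU = nCvΔT = 3.82×20.8×(301−404) = -8150 J.
Q = ΔU + W = 5430 J.
State after step 1: P = 96.2 kPa, V = 99.5 L, T = 301 K.
Step 2 — Isochoric: V stays 99.5 L; P/T = const ⇒ T₂ = 190 K, P₂ = 60.6 kPa.
W = 0 (no volume change).
ΔU = nCvΔT = 3.82×20.8×(190−301) = -8840 J.
Q = ΔU = -8840 J.
Net over both steps: W = 13600 J, Q = -3410 J, ΔU = -17000 J.

-3410 J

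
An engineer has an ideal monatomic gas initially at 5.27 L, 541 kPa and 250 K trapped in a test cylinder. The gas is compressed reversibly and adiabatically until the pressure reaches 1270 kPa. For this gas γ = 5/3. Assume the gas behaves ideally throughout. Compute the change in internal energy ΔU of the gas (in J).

1740 J

n = P₁V₁/(RT₁) = 541×5.27/(8.314×250) = 1.37 mol.
Adiabatic: T₂/T₁ = (P₂/P₁)^((γ−1)/γ) ⇒ T₂ = 250×(2.35)^0.400 = 352 K; V₂ = 3.16 L.
For an ideal gas ΔU = nCvΔT with Cv = (3/2)R = 12.5 J/(mol·K).
ΔU = 1.37×12.5×(352−250) = 1740 J.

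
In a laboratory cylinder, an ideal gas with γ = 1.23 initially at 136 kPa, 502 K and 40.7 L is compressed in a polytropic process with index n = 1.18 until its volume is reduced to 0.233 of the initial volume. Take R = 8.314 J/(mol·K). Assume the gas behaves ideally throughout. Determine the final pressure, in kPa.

759 kPa

Polytropic n=1.18: T₂ = T₁(V₁/V₂)^(n−1) = 502×(4.29)^0.18 = 652 K; P₂ = P₁(V₁/V₂)^n = 759 kPa.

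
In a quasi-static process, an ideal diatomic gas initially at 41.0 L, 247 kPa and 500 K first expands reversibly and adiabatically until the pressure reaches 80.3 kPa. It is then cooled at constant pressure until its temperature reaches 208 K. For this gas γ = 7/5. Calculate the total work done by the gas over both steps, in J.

n = P₁V₁/(RT₁) = 247×41.0/(8.314×500) = 2.44 mol.
Step 1 — Adiabatic: T₂/T₁ = (P₂/P₁)^((γ−1)/γ) ⇒ T₂ = 500×(0.325)^0.286 = 363 K; V₂ = 91.5 L.
ΔU = nCvΔT = 2.44×20.8×(363−500) = -6950 J.
Q = 0 for an adiabatic process, so W = −ΔU = 6950 J.
State after step 1: P = 80.3 kPa, V = 91.5 L, T = 363 K.
Step 2 — Isobaric: P stays 80.3 kPa; V/T = const ⇒ T₂ = 208 K, V₂ = 52.5 L.
W = PΔV = 80.3×(52.5−91.5) kPa·L = -3130 J.
ΔU = nCvΔT = 2.44×20.8×(208−363) = -7830 J.
Q = ΔU + W = nCpΔT = -11000 J.
Net over both steps: W = 3820 J, Q = -11000 J, ΔU = -14800 J.

3820 J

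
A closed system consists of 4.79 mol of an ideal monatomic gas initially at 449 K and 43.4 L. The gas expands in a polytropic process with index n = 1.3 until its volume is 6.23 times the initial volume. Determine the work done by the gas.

P₁ = nRT₁/V₁ = 4.79×8.314×449/43.4 = 412 kPa.
Polytropic n=1.3: T₂ = T₁(V₁/V₂)^(n−1) = 449×(0.161)^0.30 = 259 K; P₂ = P₁(V₁/V₂)^n = 38.2 kPa.
W = (P₁V₁−P₂V₂)/(n−1) = (412×43.4−38.2×270)/0.30 = 25200 J.

25200 J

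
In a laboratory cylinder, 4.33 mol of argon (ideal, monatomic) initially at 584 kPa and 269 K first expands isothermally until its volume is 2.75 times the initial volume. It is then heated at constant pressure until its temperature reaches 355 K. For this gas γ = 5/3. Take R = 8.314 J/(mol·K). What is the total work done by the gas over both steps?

V₁ = nRT₁/P₁ = 4.33×8.314×269/584 = 16.6 L.
Step 1 — Isothermal: T stays 269 K; PV = const ⇒ V₂ = 45.6 L, P₂ = 212 kPa.
ΔU = 0 (ideal gas, T constant).
W = nRT ln(V₂/V₁) = 4.33×8.314×269×ln(2.75) = 9800 J.
Q = ΔU + W = 9800 J.
State after step 1: P = 212 kPa, V = 45.6 L, T = 269 K.
Step 2 — Isobaric: P stays 212 kPa; V/T = const ⇒ T₂ = 355 K, V₂ = 60.2 L.
W = PΔV = 212×(60.2−45.6) kPa·L = 3100 J.
ΔU = nCvΔT = 4.33×12.5×(355−269) = 4640 J.
Q = ΔU + W = nCpΔT = 7740 J.
Net over both steps: W = 12900 J, Q = 17500 J, ΔU = 4640 J.

12900 J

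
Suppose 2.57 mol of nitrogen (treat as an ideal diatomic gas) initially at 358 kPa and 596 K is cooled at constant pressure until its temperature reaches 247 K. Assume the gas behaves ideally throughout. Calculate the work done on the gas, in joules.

7460 J

V₁ = nRT₁/P₁ = 2.57×8.314×596/358 = 35.6 L.
Isobaric: P stays 358 kPa; V/T = const ⇒ T₂ = 247 K, V₂ = 14.7 L.
W = PΔV = 358×(14.7−35.6) kPa·L = -7460 J.
Work done on the gas = −W_by = 7460 J.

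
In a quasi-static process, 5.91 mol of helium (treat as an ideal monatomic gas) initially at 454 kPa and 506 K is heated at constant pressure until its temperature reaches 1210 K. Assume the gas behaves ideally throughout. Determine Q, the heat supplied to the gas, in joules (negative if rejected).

86500 J

V₁ = nRT₁/P₁ = 5.91×8.314×506/454 = 54.8 L.
Isobaric: P stays 454 kPa; V/T = const ⇒ T₂ = 1210 K, V₂ = 131 L.
W = PΔV = 454×(131−54.8) kPa·L = 34600 J.
ΔU = nCvΔT = 5.91×12.5×(1210−506) = 51900 J.
Q = ΔU + W = nCpΔT = 86500 J.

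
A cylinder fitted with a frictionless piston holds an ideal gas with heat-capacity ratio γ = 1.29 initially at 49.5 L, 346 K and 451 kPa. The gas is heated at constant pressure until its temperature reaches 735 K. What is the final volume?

105 L

Isobaric: P stays 451 kPa; V/T = const ⇒ T₂ = 735 K, V₂ = 105 L.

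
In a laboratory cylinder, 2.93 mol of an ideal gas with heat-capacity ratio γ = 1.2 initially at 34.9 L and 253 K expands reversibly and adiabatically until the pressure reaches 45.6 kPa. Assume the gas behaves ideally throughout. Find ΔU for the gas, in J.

P₁ = nRT₁/V₁ = 2.93×8.314×253/34.9 = 177 kPa.
Adiabatic: T₂/T₁ = (P₂/P₁)^((γ−1)/γ) ⇒ T₂ = 253×(0.258)^0.167 = 202 K; V₂ = 108 L.
For an ideal gas ΔU = nCvΔT with Cv = R/(γ−1) = 41.6 J/(mol·K).
ΔU = 2.93×41.6×(202−253) = -6220 J.

-6220 J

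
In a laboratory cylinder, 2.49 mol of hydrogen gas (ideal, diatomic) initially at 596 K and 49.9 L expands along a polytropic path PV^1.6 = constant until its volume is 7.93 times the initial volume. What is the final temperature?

P₁ = nRT₁/V₁ = 2.49×8.314×596/49.9 = 247 kPa.
Polytropic n=1.6: T₂ = T₁(V₁/V₂)^(n−1) = 596×(0.126)^0.60 = 172 K; P₂ = P₁(V₁/V₂)^n = 9.00 kPa.

172 K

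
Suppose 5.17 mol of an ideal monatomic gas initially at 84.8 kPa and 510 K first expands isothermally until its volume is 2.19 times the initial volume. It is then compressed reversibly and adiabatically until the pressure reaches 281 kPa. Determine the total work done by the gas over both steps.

V₁ = nRT₁/P₁ = 5.17×8.314×510/84.8 = 259 L.
Step 1 — Isothermal: T stays 510 K; PV = const ⇒ V₂ = 566 L, P₂ = 38.7 kPa.
ΔU = 0 (ideal gas, T constant).
W = nRT ln(V₂/V₁) = 5.17×8.314×510×ln(2.19) = 17200 J.
Q = ΔU + W = 17200 J.
State after step 1: P = 38.7 kPa, V = 566 L, T = 510 K.
Step 2 — Adiabatic: T₂/T₁ = (P₂/P₁)^((γ−1)/γ) ⇒ T₂ = 510×(7.26)^0.400 = 1130 K; V₂ = 172 L.
ΔU = nCvΔT = 5.17×12.5×(1130−510) = 39800 J.
Q = 0 for an adiabatic process, so W = −ΔU = -39800 J.
Net over both steps: W = -22600 J, Q = 17200 J, ΔU = 39800 J.

-22600 J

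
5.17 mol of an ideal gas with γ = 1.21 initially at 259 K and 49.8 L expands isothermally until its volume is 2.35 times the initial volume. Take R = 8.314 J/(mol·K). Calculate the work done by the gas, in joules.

P₁ = nRT₁/V₁ = 5.17×8.314×259/49.8 = 224 kPa.
Isothermal: T stays 259 K; PV = const ⇒ V₂ = 117 L, P₂ = 95.1 kPa.
W = nRT ln(V₂/V₁) = 5.17×8.314×259×ln(2.35) = 9510 J.

9510 J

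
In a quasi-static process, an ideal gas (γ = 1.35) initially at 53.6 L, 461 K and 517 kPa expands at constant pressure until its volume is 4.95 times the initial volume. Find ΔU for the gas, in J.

313000 J

n = P₁V₁/(RT₁) = 517×53.6/(8.314×461) = 7.23 mol.
Isobaric: P stays 517 kPa; V/T = const ⇒ T₂ = 2280 K, V₂ = 265 L.
For an ideal gas ΔU = nCvΔT with Cv = R/(γ−1) = 23.8 J/(mol·K).
ΔU = 7.23×23.8×(2280−461) = 313000 J.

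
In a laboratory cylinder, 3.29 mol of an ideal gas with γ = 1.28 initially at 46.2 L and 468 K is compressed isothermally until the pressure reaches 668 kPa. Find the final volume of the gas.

19.2 L

P₁ = nRT₁/V₁ = 3.29×8.314×468/46.2 = 277 kPa.
Isothermal: T stays 468 K; PV = const ⇒ V₂ = 19.2 L, P₂ = 668 kPa.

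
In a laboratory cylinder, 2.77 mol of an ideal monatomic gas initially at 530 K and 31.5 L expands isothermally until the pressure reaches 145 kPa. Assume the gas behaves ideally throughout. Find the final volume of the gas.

84.2 L

P₁ = nRT₁/V₁ = 2.77×8.314×530/31.5 = 387 kPa.
Isothermal: T stays 530 K; PV = const ⇒ V₂ = 84.2 L, P₂ = 145 kPa.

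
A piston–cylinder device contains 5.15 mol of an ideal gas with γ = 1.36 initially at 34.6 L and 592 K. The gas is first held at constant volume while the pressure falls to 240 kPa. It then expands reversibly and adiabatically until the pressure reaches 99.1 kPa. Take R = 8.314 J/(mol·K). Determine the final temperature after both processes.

P₁ = nRT₁/V₁ = 5.15×8.314×592/34.6 = 733 kPa.
Step 1 — Isochoric: V stays 34.6 L; P/T = const ⇒ T₂ = 194 K, P₂ = 240 kPa.
W = 0 (no volume change).
ΔU = nCvΔT = 5.15×23.1×(194−592) = -47300 J.
Q = ΔU = -47300 J.
State after step 1: P = 240 kPa, V = 34.6 L, T = 194 K.
Step 2 — Adiabatic: T₂/T₁ = (P₂/P₁)^((γ−1)/γ) ⇒ T₂ = 194×(0.413)^0.265 = 153 K; V₂ = 66.3 L.
ΔU = nCvΔT = 5.15×23.1×(153−194) = -4820 J.
Q = 0 for an adiabatic process, so W = −ΔU = 4820 J.
Net over both steps: W = 4820 J, Q = -47300 J, ΔU = -52200 J.

153 K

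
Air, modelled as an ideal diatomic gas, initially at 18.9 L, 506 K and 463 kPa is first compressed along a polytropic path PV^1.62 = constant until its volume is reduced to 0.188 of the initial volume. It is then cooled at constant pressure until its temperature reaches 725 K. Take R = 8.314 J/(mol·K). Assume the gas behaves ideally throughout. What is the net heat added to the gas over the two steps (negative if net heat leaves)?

-28300 J

n = P₁V₁/(RT₁) = 463×18.9/(8.314×506) = 2.08 mol.
Step 1 — Polytropic n=1.62: T₂ = T₁(V₁/V₂)^(n−1) = 506×(5.32)^0.62 = 1430 K; P₂ = P₁(V₁/V₂)^n = 6940 kPa.
W = (P₁V₁−P₂V₂)/(n−1) = (463×18.9−6940×3.55)/0.62 = -25700 J.
ΔU = nCvΔT = 2.08×20.8×(1430−506) = 39800 J.
Q = ΔU + W = 14100 J.
State after step 1: P = 6940 kPa, V = 3.55 L, T = 1430 K.
Step 2 — Isobaric: P stays 6940 kPa; V/T = const ⇒ T₂ = 725 K, V₂ = 1.81 L.
W = PΔV = 6940×(1.81−3.55) kPa·L = -12100 J.
ΔU = nCvΔT = 2.08×20.8×(725−1430) = -30300 J.
Q = ΔU + W = nCpΔT = -42400 J.
Net over both steps: W = -37800 J, Q = -28300 J, ΔU = 9470 J.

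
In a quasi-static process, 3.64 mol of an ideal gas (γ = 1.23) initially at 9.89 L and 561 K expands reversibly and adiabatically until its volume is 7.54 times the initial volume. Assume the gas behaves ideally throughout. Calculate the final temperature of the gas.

353 K

P₁ = nRT₁/V₁ = 3.64×8.314×561/9.89 = 1720 kPa.
Adiabatic: TV^(γ−1) = const ⇒ T₂ = 561×(0.133)^0.230 = 353 K; PV^γ = const ⇒ P₂ = 143 kPa.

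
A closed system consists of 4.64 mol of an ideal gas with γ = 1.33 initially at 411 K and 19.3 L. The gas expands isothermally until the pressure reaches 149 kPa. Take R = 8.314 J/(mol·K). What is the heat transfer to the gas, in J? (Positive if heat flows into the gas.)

P₁ = nRT₁/V₁ = 4.64×8.314×411/19.3 = 822 kPa.
Isothermal: T stays 411 K; PV = const ⇒ V₂ = 106 L, P₂ = 149 kPa.
ΔU = 0 (ideal gas, T constant).
W = nRT ln(V₂/V₁) = 4.64×8.314×411×ln(5.51) = 27100 J.
Q = ΔU + W = 27100 J.

27100 J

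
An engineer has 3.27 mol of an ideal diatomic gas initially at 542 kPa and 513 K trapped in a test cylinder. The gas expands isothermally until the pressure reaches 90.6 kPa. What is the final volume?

V₁ = nRT₁/P₁ = 3.27×8.314×513/542 = 25.7 L.
Isothermal: T stays 513 K; PV = const ⇒ V₂ = 154 L, P₂ = 90.6 kPa.

154 L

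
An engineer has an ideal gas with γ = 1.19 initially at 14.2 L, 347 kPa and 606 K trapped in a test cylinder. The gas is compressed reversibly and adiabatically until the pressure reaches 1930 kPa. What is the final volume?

Adiabatic: T₂/T₁ = (P₂/P₁)^((γ−1)/γ) ⇒ T₂ = 606×(5.56)^0.160 = 797 K; V₂ = 3.36 L.

3.36 L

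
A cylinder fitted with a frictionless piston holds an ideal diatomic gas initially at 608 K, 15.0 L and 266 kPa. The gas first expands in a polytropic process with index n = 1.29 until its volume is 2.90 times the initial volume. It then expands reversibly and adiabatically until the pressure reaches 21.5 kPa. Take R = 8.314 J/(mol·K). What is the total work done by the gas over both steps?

5690 J

n = P₁V₁/(RT₁) = 266×15.0/(8.314×608) = 0.789 mol.
Step 1 — Polytropic n=1.29: T₂ = T₁(V₁/V₂)^(n−1) = 608×(0.345)^0.29 = 446 K; P₂ = P₁(V₁/V₂)^n = 67.4 kPa.
W = (P₁V₁−P₂V₂)/(n−1) = (266×15.0−67.4×43.5)/0.29 = 3650 J.
ΔU = nCvΔT = 0.789×20.8×(446−608) = -2650 J.
Q = ΔU + W = 1010 J.
State after step 1: P = 67.4 kPa, V = 43.5 L, T = 446 K.
Step 2 — Adiabatic: T₂/T₁ = (P₂/P₁)^((γ−1)/γ) ⇒ T₂ = 446×(0.319)^0.286 = 322 K; V₂ = 98.3 L.
ΔU = nCvΔT = 0.789×20.8×(322−446) = -2040 J.
Q = 0 for an adiabatic process, so W = −ΔU = 2040 J.
Net over both steps: W = 5690 J, Q = 1010 J, ΔU = -4690 J.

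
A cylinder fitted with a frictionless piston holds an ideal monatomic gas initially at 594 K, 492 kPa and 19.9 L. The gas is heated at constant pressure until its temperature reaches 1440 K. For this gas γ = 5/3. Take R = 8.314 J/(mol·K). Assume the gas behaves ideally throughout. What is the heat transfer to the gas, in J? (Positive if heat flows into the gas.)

34900 J

n = P₁V₁/(RT₁) = 492×19.9/(8.314×594) = 1.98 mol.
Isobaric: P stays 492 kPa; V/T = const ⇒ T₂ = 1440 K, V₂ = 48.2 L.
W = PΔV = 492×(48.2−19.9) kPa·L = 13900 J.
ΔU = nCvΔT = 1.98×12.5×(1440−594) = 20900 J.
Q = ΔU + W = nCpΔT = 34900 J.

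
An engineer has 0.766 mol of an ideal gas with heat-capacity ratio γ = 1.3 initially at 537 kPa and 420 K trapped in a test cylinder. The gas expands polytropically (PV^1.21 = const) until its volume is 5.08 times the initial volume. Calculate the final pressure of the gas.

V₁ = nRT₁/P₁ = 0.766×8.314×420/537 = 4.98 L.
Polytropic n=1.21: T₂ = T₁(V₁/V₂)^(n−1) = 420×(0.197)^0.21 = 299 K; P₂ = P₁(V₁/V₂)^n = 75.1 kPa.

75.1 kPa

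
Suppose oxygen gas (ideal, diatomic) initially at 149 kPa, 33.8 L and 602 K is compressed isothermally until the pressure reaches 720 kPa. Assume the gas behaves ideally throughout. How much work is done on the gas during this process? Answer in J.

n = P₁V₁/(RT₁) = 149×33.8/(8.314×602) = 1.01 mol.
Isothermal: T stays 602 K; PV = const ⇒ V₂ = 6.99 L, P₂ = 720 kPa.
W = nRT ln(V₂/V₁) = 1.01×8.314×602×ln(0.207) = -7930 J.
Work done on the gas = −W_by = 7930 J.

7930 J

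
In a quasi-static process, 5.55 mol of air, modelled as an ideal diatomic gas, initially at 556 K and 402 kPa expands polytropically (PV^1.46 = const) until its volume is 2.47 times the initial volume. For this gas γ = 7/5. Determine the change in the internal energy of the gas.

-21800 J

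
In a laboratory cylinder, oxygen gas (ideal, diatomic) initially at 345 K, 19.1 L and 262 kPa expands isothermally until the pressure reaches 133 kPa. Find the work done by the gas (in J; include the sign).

3390 J

n = P₁V₁/(RT₁) = 262×19.1/(8.314×345) = 1.74 mol.
Isothermal: T stays 345 K; PV = const ⇒ V₂ = 37.6 L, P₂ = 133 kPa.
W = nRT ln(V₂/V₁) = 1.74×8.314×345×ln(1.97) = 3390 J.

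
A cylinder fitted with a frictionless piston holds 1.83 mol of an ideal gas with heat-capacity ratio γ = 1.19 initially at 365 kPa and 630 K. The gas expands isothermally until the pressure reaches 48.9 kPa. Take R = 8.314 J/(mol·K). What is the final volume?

196 L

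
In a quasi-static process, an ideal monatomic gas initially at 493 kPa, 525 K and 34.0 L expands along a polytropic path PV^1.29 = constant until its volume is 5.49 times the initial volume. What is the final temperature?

320 K

Polytropic n=1.29: T₂ = T₁(V₁/V₂)^(n−1) = 525×(0.182)^0.29 = 320 K; P₂ = P₁(V₁/V₂)^n = 54.8 kPa.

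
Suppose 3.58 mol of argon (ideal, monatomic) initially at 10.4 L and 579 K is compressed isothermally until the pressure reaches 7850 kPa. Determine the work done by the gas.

-26800 J

P₁ = nRT₁/V₁ = 3.58×8.314×579/10.4 = 1660 kPa.
Isothermal: T stays 579 K; PV = const ⇒ V₂ = 2.20 L, P₂ = 7850 kPa.
W = nRT ln(V₂/V₁) = 3.58×8.314×579×ln(0.211) = -26800 J.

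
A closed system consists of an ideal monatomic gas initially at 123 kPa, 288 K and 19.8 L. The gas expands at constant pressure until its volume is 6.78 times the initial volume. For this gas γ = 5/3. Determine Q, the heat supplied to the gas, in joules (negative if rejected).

35200 J

n = P₁V₁/(RT₁) = 123×19.8/(8.314×288) = 1.02 mol.
Isobaric: P stays 123 kPa; V/T = const ⇒ T₂ = 1950 K, V₂ = 134 L.
W = PΔV = 123×(134−19.8) kPa·L = 14100 J.
ΔU = nCvΔT = 1.02×12.5×(1950−288) = 21100 J.
Q = ΔU + W = nCpΔT = 35200 J.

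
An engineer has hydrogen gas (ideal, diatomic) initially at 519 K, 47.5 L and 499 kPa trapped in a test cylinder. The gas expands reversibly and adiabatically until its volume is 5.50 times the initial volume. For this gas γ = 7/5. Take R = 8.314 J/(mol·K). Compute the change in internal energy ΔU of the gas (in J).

n = P₁V₁/(RT₁) = 499×47.5/(8.314×519) = 5.49 mol.
Adiabatic: TV^(γ−1) = const ⇒ T₂ = 519×(0.182)^0.400 = 262 K; PV^γ = const ⇒ P₂ = 45.9 kPa.
For an ideal gas ΔU = nCvΔT with Cv = (5/2)R = 20.8 J/(mol·K).
ΔU = 5.49×20.8×(262−519) = -29300 J.

-29300 J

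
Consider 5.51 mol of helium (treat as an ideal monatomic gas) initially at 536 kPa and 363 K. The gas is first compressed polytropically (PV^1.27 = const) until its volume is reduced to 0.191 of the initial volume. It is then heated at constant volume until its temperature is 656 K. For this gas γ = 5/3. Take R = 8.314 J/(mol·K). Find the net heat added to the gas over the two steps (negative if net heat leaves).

-14600 J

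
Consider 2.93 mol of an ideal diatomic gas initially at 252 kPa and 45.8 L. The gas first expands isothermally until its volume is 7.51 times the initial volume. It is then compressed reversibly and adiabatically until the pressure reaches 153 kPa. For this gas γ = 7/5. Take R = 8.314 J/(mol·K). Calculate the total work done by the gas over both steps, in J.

7610 J

T₁ = P₁V₁/(nR) = 252×45.8/(2.93×8.314) = 474 K.
Step 1 — Isothermal: T stays 474 K; PV = const ⇒ V₂ = 344 L, P₂ = 33.6 kPa.
ΔU = 0 (ideal gas, T constant).
W = nRT ln(V₂/V₁) = 2.93×8.314×474×ln(7.51) = 23300 J.
Q = ΔU + W = 23300 J.
State after step 1: P = 33.6 kPa, V = 344 L, T = 474 K.
Step 2 — Adiabatic: T₂/T₁ = (P₂/P₁)^((γ−1)/γ) ⇒ T₂ = 474×(4.56)^0.286 = 731 K; V₂ = 116 L.
ΔU = nCvΔT = 2.93×20.8×(731−474) = 15700 J.
Q = 0 for an adiabatic process, so W = −ΔU = -15700 J.
Net over both steps: W = 7610 J, Q = 23300 J, ΔU = 15700 J.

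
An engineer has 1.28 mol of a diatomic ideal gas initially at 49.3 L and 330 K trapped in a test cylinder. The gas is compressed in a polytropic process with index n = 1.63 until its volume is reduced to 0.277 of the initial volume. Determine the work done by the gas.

-6940 J

P₁ = nRT₁/V₁ = 1.28×8.314×330/49.3 = 71.2 kPa.
Polytropic n=1.63: T₂ = T₁(V₁/V₂)^(n−1) = 330×(3.61)^0.63 = 741 K; P₂ = P₁(V₁/V₂)^n = 577 kPa.
W = (P₁V₁−P₂V₂)/(n−1) = (71.2×49.3−577×13.7)/0.63 = -6940 J.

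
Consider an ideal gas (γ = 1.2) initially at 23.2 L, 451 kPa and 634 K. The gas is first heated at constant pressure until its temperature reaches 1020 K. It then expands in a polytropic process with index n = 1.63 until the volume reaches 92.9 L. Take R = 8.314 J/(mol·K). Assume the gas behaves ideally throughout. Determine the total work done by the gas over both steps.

n = P₁V₁/(RT₁) = 451×23.2/(8.314×634) = 1.99 mol.
Step 1 — Isobaric: P stays 451 kPa; V/T = const ⇒ T₂ = 1020 K, V₂ = 37.3 L.
W = PΔV = 451×(37.3−23.2) kPa·L = 6370 J.
ΔU = nCvΔT = 1.99×41.6×(1020−634) = 31900 J.
Q = ΔU + W = nCpΔT = 38200 J.
State after step 1: P = 451 kPa, V = 37.3 L, T = 1020 K.
Step 2 — Polytropic n=1.63: T₂ = T₁(V₁/V₂)^(n−1) = 1020×(0.402)^0.63 = 574 K; P₂ = P₁(V₁/V₂)^n = 102 kPa.
W = (P₁V₁−P₂V₂)/(n−1) = (451×37.3−102×92.9)/0.63 = 11700 J.
ΔU = nCvΔT = 1.99×41.6×(574−1020) = -36800 J.
Q = ΔU + W = -25100 J.
Net over both steps: W = 18000 J, Q = 13100 J, ΔU = -4930 J.

18000 J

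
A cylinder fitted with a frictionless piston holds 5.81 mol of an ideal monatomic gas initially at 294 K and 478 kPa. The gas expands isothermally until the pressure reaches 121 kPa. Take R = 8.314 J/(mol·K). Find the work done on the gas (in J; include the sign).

V₁ = nRT₁/P₁ = 5.81×8.314×294/478 = 29.7 L.
Isothermal: T stays 294 K; PV = const ⇒ V₂ = 117 L, P₂ = 121 kPa.
W = nRT ln(V₂/V₁) = 5.81×8.314×294×ln(3.95) = 19500 J.
Work done on the gas = −W_by = -19500 J.

-19500 J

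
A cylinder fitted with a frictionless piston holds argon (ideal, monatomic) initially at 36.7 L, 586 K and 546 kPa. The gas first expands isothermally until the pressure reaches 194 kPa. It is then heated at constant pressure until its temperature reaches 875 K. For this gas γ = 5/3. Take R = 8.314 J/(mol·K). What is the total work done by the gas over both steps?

30600 J

n = P₁V₁/(RT₁) = 546×36.7/(8.314×586) = 4.11 mol.
Step 1 — Isothermal: T stays 586 K; PV = const ⇒ V₂ = 103 L, P₂ = 194 kPa.
ΔU = 0 (ideal gas, T constant).
W = nRT ln(V₂/V₁) = 4.11×8.314×586×ln(2.81) = 20700 J.
Q = ΔU + W = 20700 J.
State after step 1: P = 194 kPa, V = 103 L, T = 586 K.
Step 2 — Isobaric: P stays 194 kPa; V/T = const ⇒ T₂ = 875 K, V₂ = 154 L.
W = PΔV = 194×(154−103) kPa·L = 9880 J.
ΔU = nCvΔT = 4.11×12.5×(875−586) = 14800 J.
Q = ΔU + W = nCpΔT = 24700 J.
Net over both steps: W = 30600 J, Q = 45400 J, ΔU = 14800 J.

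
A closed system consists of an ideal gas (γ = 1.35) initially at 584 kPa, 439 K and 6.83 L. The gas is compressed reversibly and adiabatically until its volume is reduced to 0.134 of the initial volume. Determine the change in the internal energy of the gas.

11600 J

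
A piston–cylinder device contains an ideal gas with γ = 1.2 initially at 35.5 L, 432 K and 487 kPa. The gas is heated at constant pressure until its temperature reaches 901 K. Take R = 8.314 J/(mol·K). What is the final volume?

74.0 L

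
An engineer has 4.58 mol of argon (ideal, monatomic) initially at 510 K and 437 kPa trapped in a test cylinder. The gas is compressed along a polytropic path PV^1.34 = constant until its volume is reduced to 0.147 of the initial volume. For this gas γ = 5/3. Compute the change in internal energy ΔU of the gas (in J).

26800 J

V₁ = nRT₁/P₁ = 4.58×8.314×510/437 = 44.4 L.
Polytropic n=1.34: T₂ = T₁(V₁/V₂)^(n−1) = 510×(6.80)^0.34 = 979 K; P₂ = P₁(V₁/V₂)^n = 5710 kPa.
For an ideal gas ΔU = nCvΔT with Cv = (3/2)R = 12.5 J/(mol·K).
ΔU = 4.58×12.5×(979−510) = 26800 J.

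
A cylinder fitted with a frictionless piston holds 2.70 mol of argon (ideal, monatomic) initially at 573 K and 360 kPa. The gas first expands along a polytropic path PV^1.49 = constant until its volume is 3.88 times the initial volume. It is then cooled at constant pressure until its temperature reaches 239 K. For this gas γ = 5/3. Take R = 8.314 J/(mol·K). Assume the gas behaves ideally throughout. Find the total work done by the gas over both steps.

11500 J

V₁ = nRT₁/P₁ = 2.70×8.314×573/360 = 35.7 L.
Step 1 — Polytropic n=1.49: T₂ = T₁(V₁/V₂)^(n−1) = 573×(0.258)^0.49 = 295 K; P₂ = P₁(V₁/V₂)^n = 47.7 kPa.
W = (P₁V₁−P₂V₂)/(n−1) = (360×35.7−47.7×139)/0.49 = 12700 J.
ΔU = nCvΔT = 2.70×12.5×(295−573) = -9370 J.
Q = ΔU + W = 3380 J.
State after step 1: P = 47.7 kPa, V = 139 L, T = 295 K.
Step 2 — Isobaric: P stays 47.7 kPa; V/T = const ⇒ T₂ = 239 K, V₂ = 112 L.
W = PΔV = 47.7×(112−139) kPa·L = -1250 J.
ΔU = nCvΔT = 2.70×12.5×(239−295) = -1880 J.
Q = ΔU + W = nCpΔT = -3140 J.
Net over both steps: W = 11500 J, Q = 241 J, ΔU = -11200 J.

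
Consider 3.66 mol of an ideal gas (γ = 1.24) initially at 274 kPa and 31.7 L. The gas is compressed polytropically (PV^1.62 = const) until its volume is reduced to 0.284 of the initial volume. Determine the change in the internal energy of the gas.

T₁ = P₁V₁/(nR) = 274×31.7/(3.66×8.314) = 285 K.
Polytropic n=1.62: T₂ = T₁(V₁/V₂)^(n−1) = 285×(3.52)^0.62 = 623 K; P₂ = P₁(V₁/V₂)^n = 2110 kPa.
For an ideal gas ΔU = nCvΔT with Cv = R/(γ−1) = 34.6 J/(mol·K).
ΔU = 3.66×34.6×(623−285) = 42800 J.

42800 J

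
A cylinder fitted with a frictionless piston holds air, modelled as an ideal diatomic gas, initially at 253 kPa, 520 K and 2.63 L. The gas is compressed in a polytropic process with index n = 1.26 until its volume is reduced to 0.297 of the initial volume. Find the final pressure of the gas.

Polytropic n=1.26: T₂ = T₁(V₁/V₂)^(n−1) = 520×(3.37)^0.26 = 713 K; P₂ = P₁(V₁/V₂)^n = 1170 kPa.

1170 kPa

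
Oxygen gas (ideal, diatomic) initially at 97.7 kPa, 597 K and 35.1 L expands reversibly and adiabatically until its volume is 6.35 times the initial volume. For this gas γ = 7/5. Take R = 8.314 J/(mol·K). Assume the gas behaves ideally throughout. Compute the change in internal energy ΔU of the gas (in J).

-4480 J

n = P₁V₁/(RT₁) = 97.7×35.1/(8.314×597) = 0.691 mol.
Adiabatic: TV^(γ−1) = const ⇒ T₂ = 597×(0.157)^0.400 = 285 K; PV^γ = const ⇒ P₂ = 7.35 kPa.
For an ideal gas ΔU = nCvΔT with Cv = (5/2)R = 20.8 J/(mol·K).
ΔU = 0.691×20.8×(285−597) = -4480 J.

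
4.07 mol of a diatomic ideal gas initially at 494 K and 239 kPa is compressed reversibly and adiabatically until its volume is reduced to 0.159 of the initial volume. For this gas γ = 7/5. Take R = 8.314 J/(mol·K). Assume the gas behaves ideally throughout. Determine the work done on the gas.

V₁ = nRT₁/P₁ = 4.07×8.314×494/239 = 69.9 L.
Adiabatic: TV^(γ−1) = const ⇒ T₂ = 494×(6.29)^0.400 = 1030 K; PV^γ = const ⇒ P₂ = 3140 kPa.
ΔU = nCvΔT = 4.07×20.8×(1030−494) = 45400 J.
Q = 0 for an adiabatic process, so W = −ΔU = -45400 J.
Work done on the gas = −W_by = 45400 J.

45400 J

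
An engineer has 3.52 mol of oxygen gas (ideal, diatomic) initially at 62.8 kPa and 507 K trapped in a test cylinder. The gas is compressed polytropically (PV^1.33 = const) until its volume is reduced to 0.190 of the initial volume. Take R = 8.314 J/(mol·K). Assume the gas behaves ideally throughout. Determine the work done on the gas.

V₁ = nRT₁/P₁ = 3.52×8.314×507/62.8 = 236 L.
Polytropic n=1.33: T₂ = T₁(V₁/V₂)^(n−1) = 507×(5.26)^0.33 = 877 K; P₂ = P₁(V₁/V₂)^n = 572 kPa.
W = (P₁V₁−P₂V₂)/(n−1) = (62.8×236−572×44.9)/0.33 = -32800 J.
Work done on the gas = −W_by = 32800 J.

32800 J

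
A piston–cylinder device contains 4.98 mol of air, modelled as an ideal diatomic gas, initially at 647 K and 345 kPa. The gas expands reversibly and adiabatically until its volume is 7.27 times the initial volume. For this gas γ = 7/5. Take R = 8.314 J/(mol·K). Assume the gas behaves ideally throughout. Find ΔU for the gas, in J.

V₁ = nRT₁/P₁ = 4.98×8.314×647/345 = 77.6 L.
Adiabatic: TV^(γ−1) = const ⇒ T₂ = 647×(0.138)^0.400 = 293 K; PV^γ = const ⇒ P₂ = 21.5 kPa.
For an ideal gas ΔU = nCvΔT with Cv = (5/2)R = 20.8 J/(mol·K).
ΔU = 4.98×20.8×(293−647) = -36700 J.

-36700 J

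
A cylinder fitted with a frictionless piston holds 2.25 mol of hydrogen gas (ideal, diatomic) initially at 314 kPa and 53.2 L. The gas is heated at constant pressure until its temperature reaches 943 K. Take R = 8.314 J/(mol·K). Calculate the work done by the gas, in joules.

935 J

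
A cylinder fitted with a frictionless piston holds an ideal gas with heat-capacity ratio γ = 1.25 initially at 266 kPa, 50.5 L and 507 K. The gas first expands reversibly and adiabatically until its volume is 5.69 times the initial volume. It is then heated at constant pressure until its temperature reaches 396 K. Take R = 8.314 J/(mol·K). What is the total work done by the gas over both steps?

n = P₁V₁/(RT₁) = 266×50.5/(8.314×507) = 3.19 mol.
Step 1 — Adiabatic: TV^(γ−1) = const ⇒ T₂ = 507×(0.176)^0.250 = 328 K; PV^γ = const ⇒ P₂ = 30.3 kPa.
ΔU = nCvΔT = 3.19×33.3×(328−507) = -18900 J.
Q = 0 for an adiabatic process, so W = −ΔU = 18900 J.
State after step 1: P = 30.3 kPa, V = 287 L, T = 328 K.
Step 2 — Isobaric: P stays 30.3 kPa; V/T = const ⇒ T₂ = 396 K, V₂ = 347 L.
W = PΔV = 30.3×(347−287) kPa·L = 1790 J.
ΔU = nCvΔT = 3.19×33.3×(396−328) = 7180 J.
Q = ΔU + W = nCpΔT = 8970 J.
Net over both steps: W = 20700 J, Q = 8970 J, ΔU = -11800 J.

20700 J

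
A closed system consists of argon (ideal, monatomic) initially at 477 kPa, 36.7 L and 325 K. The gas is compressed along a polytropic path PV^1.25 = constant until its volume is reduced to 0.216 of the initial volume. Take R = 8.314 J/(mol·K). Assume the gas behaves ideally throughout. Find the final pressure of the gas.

3240 kPa

Polytropic n=1.25: T₂ = T₁(V₁/V₂)^(n−1) = 325×(4.63)^0.25 = 477 K; P₂ = P₁(V₁/V₂)^n = 3240 kPa.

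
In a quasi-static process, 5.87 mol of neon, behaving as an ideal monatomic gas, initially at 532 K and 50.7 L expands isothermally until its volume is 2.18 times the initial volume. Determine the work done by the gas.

P₁ = nRT₁/V₁ = 5.87×8.314×532/50.7 = 512 kPa.
Isothermal: T stays 532 K; PV = const ⇒ V₂ = 111 L, P₂ = 235 kPa.
W = nRT ln(V₂/V₁) = 5.87×8.314×532×ln(2.18) = 20200 J.

20200 J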